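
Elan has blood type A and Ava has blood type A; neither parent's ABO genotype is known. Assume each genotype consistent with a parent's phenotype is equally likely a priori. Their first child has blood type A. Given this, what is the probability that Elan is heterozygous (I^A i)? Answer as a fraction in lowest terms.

7/15

Possible genotypes: Elan ∈ {I^A I^A, I^A i}; Ava ∈ {I^A I^A, I^A i}.
Weight each parental genotype pair by prior × P(type-A child):
  I^A I^A × I^A I^A: posterior weight 4/15.
  I^A I^A × I^A i: posterior weight 4/15.
  I^A i × I^A I^A: posterior weight 4/15.
  I^A i × I^A i: posterior weight 1/5.
Sum the posterior weight over pairs where Elan is I^A i: 7/15.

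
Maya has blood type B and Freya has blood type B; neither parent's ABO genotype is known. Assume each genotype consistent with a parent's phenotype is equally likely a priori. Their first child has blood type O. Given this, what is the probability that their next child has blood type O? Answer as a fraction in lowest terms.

Possible genotypes: Maya ∈ {I^B I^B, I^B i}; Freya ∈ {I^B I^B, I^B i}.
Weight each parental genotype pair by prior × P(type-O child):
  I^B i × I^B i: posterior weight 1; P(next child type O) = 1/4.
Weighted sum = 1/4.

1/4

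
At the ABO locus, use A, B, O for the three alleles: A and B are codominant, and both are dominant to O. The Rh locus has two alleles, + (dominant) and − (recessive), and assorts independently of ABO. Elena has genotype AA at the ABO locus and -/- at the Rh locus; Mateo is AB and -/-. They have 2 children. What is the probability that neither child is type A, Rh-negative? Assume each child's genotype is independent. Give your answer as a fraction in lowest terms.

ABO cross AA × AB → 1/2 A, 1/2 AB.
Rh cross -/- × -/- → 1 Rh-; so P(type A, Rh-negative) = 1/2 × 1 = 1/2 per child.
P(not type A, Rh-negative) = 1/2 for one child; (1/2)^2 = 1/4.

1/4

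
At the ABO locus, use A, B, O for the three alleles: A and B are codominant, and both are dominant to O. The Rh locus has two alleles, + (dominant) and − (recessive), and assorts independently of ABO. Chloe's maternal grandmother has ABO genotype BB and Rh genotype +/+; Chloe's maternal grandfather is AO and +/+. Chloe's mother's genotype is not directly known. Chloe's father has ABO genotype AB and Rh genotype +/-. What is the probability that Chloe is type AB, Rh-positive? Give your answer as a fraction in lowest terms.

Chloe's mother's ABO genotype from BB × AO: 1/2 AB, 1/2 BO.
Crossing each possibility with the father AB and summing P(type AB): 1/2·1/2 + 1/2·1/4 = 3/8.
Similarly for Rh via the mother's Rh distribution: P(Rh+) = 1.
Independent loci: 3/8 × 1 = 3/8.

3/8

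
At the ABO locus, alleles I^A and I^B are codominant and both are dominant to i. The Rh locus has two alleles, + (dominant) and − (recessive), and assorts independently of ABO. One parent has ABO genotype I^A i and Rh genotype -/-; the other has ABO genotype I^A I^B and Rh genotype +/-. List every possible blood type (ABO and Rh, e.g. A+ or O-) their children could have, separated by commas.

A+, A-, B+, B-, AB+, AB-

Gametes from I^A i × I^A I^B give offspring ABO genotypes I^A I^A, I^A I^B, I^A i, I^B i, i.e. phenotypes A, B, AB.
Rh cross -/- × +/- → phenotypes Rh+, Rh-.
Combining independently: A+, A-, B+, B-, AB+, AB-.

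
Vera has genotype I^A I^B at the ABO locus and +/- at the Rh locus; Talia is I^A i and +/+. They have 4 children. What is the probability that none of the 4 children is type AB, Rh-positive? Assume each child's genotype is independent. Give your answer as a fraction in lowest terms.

81/256

ABO cross I^A I^B × I^A i → 1/2 A, 1/4 B, 1/4 AB.
Rh cross +/- × +/+ → 1 Rh+; so P(type AB, Rh-positive) = 1/4 × 1 = 1/4 per child.
P(not type AB, Rh-positive) = 3/4 for one child; (3/4)^4 = 81/256.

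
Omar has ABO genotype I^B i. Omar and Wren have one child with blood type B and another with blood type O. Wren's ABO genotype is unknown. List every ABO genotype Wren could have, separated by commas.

I^A i, I^B i, i i

For each candidate genotype of Wren, check whether crossing it with I^B i can produce every observed child phenotype.
  I^A I^A → possible child types {A, AB} ✗
  I^A I^B → possible child types {A, B, AB} ✗
  I^A i → possible child types {O, A, B, AB} ✓
  I^B I^B → possible child types {B} ✗
  I^B i → possible child types {O, B} ✓
  i i → possible child types {O, B} ✓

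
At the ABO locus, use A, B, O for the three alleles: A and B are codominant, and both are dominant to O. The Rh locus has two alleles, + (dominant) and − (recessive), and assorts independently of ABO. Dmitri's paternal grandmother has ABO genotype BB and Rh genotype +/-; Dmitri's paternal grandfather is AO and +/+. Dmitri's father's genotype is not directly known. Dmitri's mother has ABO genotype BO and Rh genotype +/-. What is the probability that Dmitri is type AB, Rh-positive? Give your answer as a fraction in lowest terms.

7/64

Dmitri's father's ABO genotype from BB × AO: 1/2 AB, 1/2 BO.
Crossing each possibility with the mother BO and summing P(type AB): 1/2·1/4 + 1/2·0 = 1/8.
Similarly for Rh via the father's Rh distribution: P(Rh+) = 7/8.
Independent loci: 1/8 × 7/8 = 7/64.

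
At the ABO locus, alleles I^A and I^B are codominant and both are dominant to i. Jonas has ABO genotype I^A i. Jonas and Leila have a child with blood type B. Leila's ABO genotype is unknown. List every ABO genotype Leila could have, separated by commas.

I^A I^B, I^B I^B, I^B i

For each candidate genotype of Leila, check whether crossing it with I^A i can produce every observed child phenotype.
  I^A I^A → possible child types {A} ✗
  I^A I^B → possible child types {A, B, AB} ✓
  I^A i → possible child types {O, A} ✗
  I^B I^B → possible child types {B, AB} ✓
  I^B i → possible child types {O, A, B, AB} ✓
  i i → possible child types {O, A} ✗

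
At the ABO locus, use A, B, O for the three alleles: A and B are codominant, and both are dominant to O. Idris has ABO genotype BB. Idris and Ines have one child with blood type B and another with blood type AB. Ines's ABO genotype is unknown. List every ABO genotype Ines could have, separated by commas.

AB, AO

For each candidate genotype of Ines, check whether crossing it with BB can produce every observed child phenotype.
  AA → possible child types {AB} ✗
  AB → possible child types {B, AB} ✓
  AO → possible child types {B, AB} ✓
  BB → possible child types {B} ✗
  BO → possible child types {B} ✗
  OO → possible child types {B} ✗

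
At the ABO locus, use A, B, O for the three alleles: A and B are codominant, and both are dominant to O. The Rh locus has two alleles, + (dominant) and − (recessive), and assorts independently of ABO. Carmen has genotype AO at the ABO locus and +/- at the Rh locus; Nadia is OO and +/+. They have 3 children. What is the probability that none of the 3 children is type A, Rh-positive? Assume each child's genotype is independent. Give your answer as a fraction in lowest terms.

ABO cross AO × OO → 1/2 O, 1/2 A.
Rh cross +/- × +/+ → 1 Rh+; so P(type A, Rh-positive) = 1/2 × 1 = 1/2 per child.
P(not type A, Rh-positive) = 1/2 for one child; (1/2)^3 = 1/8.

1/8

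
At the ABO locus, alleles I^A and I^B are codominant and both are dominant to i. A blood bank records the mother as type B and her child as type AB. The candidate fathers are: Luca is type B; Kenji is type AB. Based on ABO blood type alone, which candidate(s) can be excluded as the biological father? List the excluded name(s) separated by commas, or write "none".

A candidate is excluded only if no genotype consistent with his phenotype could produce a type AB child with a type B mother.
Luca (type B): no genotype consistent with that phenotype can produce a type-AB child with a type-B mother.

Luca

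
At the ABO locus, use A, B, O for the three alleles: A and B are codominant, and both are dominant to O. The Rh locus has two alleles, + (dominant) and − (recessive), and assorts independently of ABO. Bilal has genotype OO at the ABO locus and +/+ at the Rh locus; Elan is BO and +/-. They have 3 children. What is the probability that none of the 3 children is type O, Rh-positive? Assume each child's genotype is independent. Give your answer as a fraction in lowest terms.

ABO cross OO × BO → 1/2 O, 1/2 B.
Rh cross +/+ × +/- → 1 Rh+; so P(type O, Rh-positive) = 1/2 × 1 = 1/2 per child.
P(not type O, Rh-positive) = 1/2 for one child; (1/2)^3 = 1/8.

1/8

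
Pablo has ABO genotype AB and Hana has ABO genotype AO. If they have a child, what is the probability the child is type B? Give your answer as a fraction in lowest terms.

1/4

ABO cross AB × AO → offspring phenotypes: 1/2 A, 1/4 B, 1/4 AB.
So P(type B) = 1/4.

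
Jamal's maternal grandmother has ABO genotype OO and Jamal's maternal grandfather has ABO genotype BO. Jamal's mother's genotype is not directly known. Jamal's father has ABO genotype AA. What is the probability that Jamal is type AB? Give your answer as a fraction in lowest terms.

Jamal's mother's ABO genotype from OO × BO: 1/2 BO, 1/2 OO.
Crossing each possibility with the father AA and summing P(type AB): 1/2·1/2 + 1/2·0 = 1/4.

1/4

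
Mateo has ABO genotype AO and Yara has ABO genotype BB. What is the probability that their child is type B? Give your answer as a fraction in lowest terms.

1/2

ABO cross AO × BB → offspring phenotypes: 1/2 B, 1/2 AB.
So P(type B) = 1/2.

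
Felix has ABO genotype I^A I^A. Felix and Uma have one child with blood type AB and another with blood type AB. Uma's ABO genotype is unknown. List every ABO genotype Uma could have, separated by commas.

For each candidate genotype of Uma, check whether crossing it with I^A I^A can produce every observed child phenotype.
  I^A I^A → possible child types {A} ✗
  I^A I^B → possible child types {A, AB} ✓
  I^A i → possible child types {A} ✗
  I^B I^B → possible child types {AB} ✓
  I^B i → possible child types {A, AB} ✓
  i i → possible child types {A} ✗

I^A I^B, I^B I^B, I^B i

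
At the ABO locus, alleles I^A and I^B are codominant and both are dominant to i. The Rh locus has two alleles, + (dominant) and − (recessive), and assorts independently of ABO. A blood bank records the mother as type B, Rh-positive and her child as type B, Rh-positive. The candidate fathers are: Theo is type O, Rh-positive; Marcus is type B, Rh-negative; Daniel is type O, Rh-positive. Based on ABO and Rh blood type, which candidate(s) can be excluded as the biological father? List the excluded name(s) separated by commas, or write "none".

A candidate is excluded only if no genotype consistent with his phenotype could produce a type B, Rh-positive child with a type B, Rh-positive mother.
Every candidate has at least one consistent genotype combination, so none can be excluded.

none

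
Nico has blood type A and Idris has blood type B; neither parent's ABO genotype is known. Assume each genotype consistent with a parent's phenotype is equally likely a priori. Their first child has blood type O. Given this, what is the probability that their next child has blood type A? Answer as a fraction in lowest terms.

Possible genotypes: Nico ∈ {AA, AO}; Idris ∈ {BB, BO}.
Weight each parental genotype pair by prior × P(type-O child):
  AO × BO: posterior weight 1; P(next child type A) = 1/4.
Weighted sum = 1/4.

1/4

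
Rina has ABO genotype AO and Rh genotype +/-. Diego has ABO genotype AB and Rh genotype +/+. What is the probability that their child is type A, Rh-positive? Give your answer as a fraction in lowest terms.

1/2

ABO cross AO × AB → offspring phenotypes: 1/2 A, 1/4 B, 1/4 AB.
Rh cross +/- × +/+ → 1 Rh+.
Independent loci: P(type A, Rh-positive) = 1/2 × 1 = 1/2.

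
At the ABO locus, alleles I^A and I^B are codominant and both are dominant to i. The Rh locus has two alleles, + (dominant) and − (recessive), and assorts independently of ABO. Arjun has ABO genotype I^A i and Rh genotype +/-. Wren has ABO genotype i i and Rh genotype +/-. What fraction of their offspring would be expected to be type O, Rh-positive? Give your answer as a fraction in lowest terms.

ABO cross I^A i × i i → offspring phenotypes: 1/2 O, 1/2 A.
Rh cross +/- × +/- → 3/4 Rh+, 1/4 Rh-.
Independent loci: P(type O, Rh-positive) = 1/2 × 3/4 = 3/8.

3/8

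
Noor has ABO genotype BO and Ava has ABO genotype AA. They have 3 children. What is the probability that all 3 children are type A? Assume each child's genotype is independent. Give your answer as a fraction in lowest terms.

ABO cross BO × AA → 1/2 A, 1/2 AB.
So P(type A) = 1/2 per child.
All 3 independent: (1/2)^3 = 1/8.

1/8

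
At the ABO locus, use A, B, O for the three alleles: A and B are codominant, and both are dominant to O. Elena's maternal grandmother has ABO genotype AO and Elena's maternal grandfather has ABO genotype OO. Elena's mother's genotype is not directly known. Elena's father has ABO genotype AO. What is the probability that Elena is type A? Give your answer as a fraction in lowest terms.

Elena's mother's ABO genotype from AO × OO: 1/2 AO, 1/2 OO.
Crossing each possibility with the father AO and summing P(type A): 1/2·3/4 + 1/2·1/2 = 5/8.

5/8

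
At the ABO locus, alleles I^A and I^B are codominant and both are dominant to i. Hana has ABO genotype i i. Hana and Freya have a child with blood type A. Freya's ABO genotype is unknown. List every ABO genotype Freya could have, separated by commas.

I^A I^A, I^A I^B, I^A i

For each candidate genotype of Freya, check whether crossing it with i i can produce every observed child phenotype.
  I^A I^A → possible child types {A} ✓
  I^A I^B → possible child types {A, B} ✓
  I^A i → possible child types {O, A} ✓
  I^B I^B → possible child types {B} ✗
  I^B i → possible child types {O, B} ✗
  i i → possible child types {O} ✗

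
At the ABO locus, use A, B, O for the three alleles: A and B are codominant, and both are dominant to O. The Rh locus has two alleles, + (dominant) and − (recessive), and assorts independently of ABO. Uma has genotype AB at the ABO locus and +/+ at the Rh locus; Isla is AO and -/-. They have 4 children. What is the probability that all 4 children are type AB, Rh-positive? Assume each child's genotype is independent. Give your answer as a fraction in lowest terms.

1/256

ABO cross AB × AO → 1/2 A, 1/4 B, 1/4 AB.
Rh cross +/+ × -/- → 1 Rh+; so P(type AB, Rh-positive) = 1/4 × 1 = 1/4 per child.
All 4 independent: (1/4)^4 = 1/256.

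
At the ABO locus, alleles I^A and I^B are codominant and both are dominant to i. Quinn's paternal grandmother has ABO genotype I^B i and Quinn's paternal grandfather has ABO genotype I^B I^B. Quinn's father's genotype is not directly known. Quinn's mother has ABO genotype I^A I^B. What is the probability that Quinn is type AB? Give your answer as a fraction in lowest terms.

3/8

Quinn's father's ABO genotype from I^B i × I^B I^B: 1/2 I^B I^B, 1/2 I^B i.
Crossing each possibility with the mother I^A I^B and summing P(type AB): 1/2·1/2 + 1/2·1/4 = 3/8.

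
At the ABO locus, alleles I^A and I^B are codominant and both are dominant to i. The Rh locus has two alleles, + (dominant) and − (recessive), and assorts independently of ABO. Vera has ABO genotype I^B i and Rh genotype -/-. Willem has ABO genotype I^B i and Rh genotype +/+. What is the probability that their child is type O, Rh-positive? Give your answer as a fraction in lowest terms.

ABO cross I^B i × I^B i → offspring phenotypes: 1/4 O, 3/4 B.
Rh cross -/- × +/+ → 1 Rh+.
Independent loci: P(type O, Rh-positive) = 1/4 × 1 = 1/4.

1/4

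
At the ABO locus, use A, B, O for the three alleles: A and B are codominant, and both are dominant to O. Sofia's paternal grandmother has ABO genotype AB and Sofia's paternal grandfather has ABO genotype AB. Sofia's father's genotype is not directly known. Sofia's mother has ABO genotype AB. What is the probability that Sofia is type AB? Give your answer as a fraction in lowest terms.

1/2

Sofia's father's ABO genotype from AB × AB: 1/4 AA, 1/2 AB, 1/4 BB.
Crossing each possibility with the mother AB and summing P(type AB): 1/4·1/2 + 1/2·1/2 + 1/4·1/2 = 1/2.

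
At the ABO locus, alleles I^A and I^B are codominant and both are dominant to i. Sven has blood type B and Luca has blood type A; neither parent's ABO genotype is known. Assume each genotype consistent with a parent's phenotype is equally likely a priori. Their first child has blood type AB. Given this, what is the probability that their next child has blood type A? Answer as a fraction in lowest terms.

5/36

Possible genotypes: Sven ∈ {I^B I^B, I^B i}; Luca ∈ {I^A I^A, I^A i}.
Weight each parental genotype pair by prior × P(type-AB child):
  I^B I^B × I^A I^A: posterior weight 4/9; P(next child type A) = 0.
  I^B I^B × I^A i: posterior weight 2/9; P(next child type A) = 0.
  I^B i × I^A I^A: posterior weight 2/9; P(next child type A) = 1/2.
  I^B i × I^A i: posterior weight 1/9; P(next child type A) = 1/4.
Weighted sum = 5/36.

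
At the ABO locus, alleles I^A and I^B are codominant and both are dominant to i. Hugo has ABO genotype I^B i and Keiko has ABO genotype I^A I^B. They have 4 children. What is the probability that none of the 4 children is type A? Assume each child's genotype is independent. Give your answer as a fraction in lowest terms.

ABO cross I^B i × I^A I^B → 1/4 A, 1/2 B, 1/4 AB.
So P(type A) = 1/4 per child.
P(not type A) = 3/4 for one child; (3/4)^4 = 81/256.

81/256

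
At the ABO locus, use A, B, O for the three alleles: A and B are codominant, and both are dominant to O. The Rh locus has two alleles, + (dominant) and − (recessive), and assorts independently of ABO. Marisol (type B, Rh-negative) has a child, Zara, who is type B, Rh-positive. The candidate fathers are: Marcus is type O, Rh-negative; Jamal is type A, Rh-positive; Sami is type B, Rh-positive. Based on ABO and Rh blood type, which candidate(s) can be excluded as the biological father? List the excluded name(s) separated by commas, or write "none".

A candidate is excluded only if no genotype consistent with his phenotype could produce a type B, Rh-positive child with a type B, Rh-negative mother.
Marcus (type O, Rh-): no genotype consistent with that phenotype can produce a type-B Rh+ child with a type-B mother.

Marcus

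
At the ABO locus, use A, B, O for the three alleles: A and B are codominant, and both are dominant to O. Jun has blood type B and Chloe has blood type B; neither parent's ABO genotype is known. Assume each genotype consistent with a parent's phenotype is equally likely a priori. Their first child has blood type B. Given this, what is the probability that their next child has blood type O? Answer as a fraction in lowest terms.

Possible genotypes: Jun ∈ {BB, BO}; Chloe ∈ {BB, BO}.
Weight each parental genotype pair by prior × P(type-B child):
  BB × BB: posterior weight 4/15; P(next child type O) = 0.
  BB × BO: posterior weight 4/15; P(next child type O) = 0.
  BO × BB: posterior weight 4/15; P(next child type O) = 0.
  BO × BO: posterior weight 1/5; P(next child type O) = 1/4.
Weighted sum = 1/20.

1/20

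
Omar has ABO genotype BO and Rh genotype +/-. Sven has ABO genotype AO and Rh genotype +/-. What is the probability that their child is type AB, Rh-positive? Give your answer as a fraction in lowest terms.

3/16

ABO cross BO × AO → offspring phenotypes: 1/4 O, 1/4 A, 1/4 B, 1/4 AB.
Rh cross +/- × +/- → 3/4 Rh+, 1/4 Rh-.
Independent loci: P(type AB, Rh-positive) = 1/4 × 3/4 = 3/16.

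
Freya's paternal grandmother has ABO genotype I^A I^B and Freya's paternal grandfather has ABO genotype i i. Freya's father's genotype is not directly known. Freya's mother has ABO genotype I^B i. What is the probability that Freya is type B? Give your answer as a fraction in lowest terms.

1/2

Freya's father's ABO genotype from I^A I^B × i i: 1/2 I^A i, 1/2 I^B i.
Crossing each possibility with the mother I^B i and summing P(type B): 1/2·1/4 + 1/2·3/4 = 1/2.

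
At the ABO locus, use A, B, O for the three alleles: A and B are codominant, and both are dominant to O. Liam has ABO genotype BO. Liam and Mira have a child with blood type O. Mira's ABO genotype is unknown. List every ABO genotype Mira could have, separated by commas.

For each candidate genotype of Mira, check whether crossing it with BO can produce every observed child phenotype.
  AA → possible child types {A, AB} ✗
  AB → possible child types {A, B, AB} ✗
  AO → possible child types {O, A, B, AB} ✓
  BB → possible child types {B} ✗
  BO → possible child types {O, B} ✓
  OO → possible child types {O, B} ✓

AO, BO, OO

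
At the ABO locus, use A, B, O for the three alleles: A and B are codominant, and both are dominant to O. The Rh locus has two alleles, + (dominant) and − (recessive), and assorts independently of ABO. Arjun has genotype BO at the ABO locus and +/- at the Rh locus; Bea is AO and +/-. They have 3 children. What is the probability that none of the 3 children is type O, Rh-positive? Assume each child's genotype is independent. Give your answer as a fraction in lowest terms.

ABO cross BO × AO → 1/4 O, 1/4 A, 1/4 B, 1/4 AB.
Rh cross +/- × +/- → 3/4 Rh+, 1/4 Rh-; so P(type O, Rh-positive) = 1/4 × 3/4 = 3/16 per child.
P(not type O, Rh-positive) = 13/16 for one child; (13/16)^3 = 2197/4096.

2197/4096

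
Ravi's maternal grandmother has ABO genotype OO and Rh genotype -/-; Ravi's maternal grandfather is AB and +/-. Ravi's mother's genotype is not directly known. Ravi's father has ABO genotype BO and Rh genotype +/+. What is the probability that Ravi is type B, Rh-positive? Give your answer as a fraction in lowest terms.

Ravi's mother's ABO genotype from OO × AB: 1/2 AO, 1/2 BO.
Crossing each possibility with the father BO and summing P(type B): 1/2·1/4 + 1/2·3/4 = 1/2.
Similarly for Rh via the mother's Rh distribution: P(Rh+) = 1.
Independent loci: 1/2 × 1 = 1/2.

1/2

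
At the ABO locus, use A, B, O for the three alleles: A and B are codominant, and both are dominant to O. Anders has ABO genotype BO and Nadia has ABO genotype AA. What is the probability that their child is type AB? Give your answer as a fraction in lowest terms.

ABO cross BO × AA → offspring phenotypes: 1/2 A, 1/2 AB.
So P(type AB) = 1/2.

1/2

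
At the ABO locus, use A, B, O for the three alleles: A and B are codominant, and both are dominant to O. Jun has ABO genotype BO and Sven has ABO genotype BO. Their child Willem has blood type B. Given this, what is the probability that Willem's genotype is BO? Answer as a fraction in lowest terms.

Cross BO × BO → 1/4 BB, 1/2 BO, 1/4 OO.
Type-B genotypes among offspring: BB (1/4), BO (1/2); total 3/4.
P(BO | type B) = (1/2) / (3/4) = 2/3.

2/3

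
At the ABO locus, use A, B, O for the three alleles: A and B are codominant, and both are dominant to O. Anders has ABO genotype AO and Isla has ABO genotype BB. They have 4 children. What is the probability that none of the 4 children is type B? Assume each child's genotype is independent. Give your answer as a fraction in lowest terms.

1/16

ABO cross AO × BB → 1/2 B, 1/2 AB.
So P(type B) = 1/2 per child.
P(not type B) = 1/2 for one child; (1/2)^4 = 1/16.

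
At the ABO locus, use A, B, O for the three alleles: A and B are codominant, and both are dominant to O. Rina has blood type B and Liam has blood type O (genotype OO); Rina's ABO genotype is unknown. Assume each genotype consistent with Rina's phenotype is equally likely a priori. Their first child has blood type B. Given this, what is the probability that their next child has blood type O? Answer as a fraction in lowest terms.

1/6

Possible genotypes: Rina ∈ {BB, BO}; Liam ∈ {OO}.
Weight each parental genotype pair by prior × P(type-B child):
  BB × OO: posterior weight 2/3; P(next child type O) = 0.
  BO × OO: posterior weight 1/3; P(next child type O) = 1/2.
Weighted sum = 1/6.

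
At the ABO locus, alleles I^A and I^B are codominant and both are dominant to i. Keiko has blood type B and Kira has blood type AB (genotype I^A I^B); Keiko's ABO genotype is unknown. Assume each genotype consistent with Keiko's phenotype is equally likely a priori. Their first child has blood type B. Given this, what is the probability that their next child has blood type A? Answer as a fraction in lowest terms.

1/8

Possible genotypes: Keiko ∈ {I^B I^B, I^B i}; Kira ∈ {I^A I^B}.
Weight each parental genotype pair by prior × P(type-B child):
  I^B I^B × I^A I^B: posterior weight 1/2; P(next child type A) = 0.
  I^B i × I^A I^B: posterior weight 1/2; P(next child type A) = 1/4.
Weighted sum = 1/8.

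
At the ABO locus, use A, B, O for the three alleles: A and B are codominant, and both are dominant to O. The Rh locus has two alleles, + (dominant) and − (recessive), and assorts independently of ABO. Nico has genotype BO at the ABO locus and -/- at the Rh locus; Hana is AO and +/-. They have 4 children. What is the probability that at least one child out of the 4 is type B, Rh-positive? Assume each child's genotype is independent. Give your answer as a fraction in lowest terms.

1695/4096

ABO cross BO × AO → 1/4 O, 1/4 A, 1/4 B, 1/4 AB.
Rh cross -/- × +/- → 1/2 Rh+, 1/2 Rh-; so P(type B, Rh-positive) = 1/4 × 1/2 = 1/8 per child.
P(none) = (7/8)^4 = 2401/4096; P(at least one) = 1 − 2401/4096 = 1695/4096.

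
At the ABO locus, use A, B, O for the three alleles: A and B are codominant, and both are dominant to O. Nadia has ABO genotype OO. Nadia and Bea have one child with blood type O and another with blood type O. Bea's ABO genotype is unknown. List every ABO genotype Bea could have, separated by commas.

For each candidate genotype of Bea, check whether crossing it with OO can produce every observed child phenotype.
  AA → possible child types {A} ✗
  AB → possible child types {A, B} ✗
  AO → possible child types {O, A} ✓
  BB → possible child types {B} ✗
  BO → possible child types {O, B} ✓
  OO → possible child types {O} ✓

AO, BO, OO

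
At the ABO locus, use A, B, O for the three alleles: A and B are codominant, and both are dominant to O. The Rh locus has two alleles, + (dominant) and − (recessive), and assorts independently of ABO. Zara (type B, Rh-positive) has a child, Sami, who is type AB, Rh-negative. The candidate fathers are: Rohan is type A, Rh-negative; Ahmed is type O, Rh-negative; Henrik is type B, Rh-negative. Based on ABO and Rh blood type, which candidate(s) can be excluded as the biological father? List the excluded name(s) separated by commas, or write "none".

A candidate is excluded only if no genotype consistent with his phenotype could produce a type AB, Rh-negative child with a type B, Rh-positive mother.
Ahmed (type O, Rh-): no genotype consistent with that phenotype can produce a type-AB Rh- child with a type-B mother.
Henrik (type B, Rh-): no genotype consistent with that phenotype can produce a type-AB Rh- child with a type-B mother.

Ahmed, Henrik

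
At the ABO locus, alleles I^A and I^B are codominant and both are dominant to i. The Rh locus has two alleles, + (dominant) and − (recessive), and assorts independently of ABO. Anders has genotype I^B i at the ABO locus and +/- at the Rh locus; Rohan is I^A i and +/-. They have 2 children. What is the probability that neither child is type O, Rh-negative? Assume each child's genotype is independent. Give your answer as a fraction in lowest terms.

ABO cross I^B i × I^A i → 1/4 O, 1/4 A, 1/4 B, 1/4 AB.
Rh cross +/- × +/- → 3/4 Rh+, 1/4 Rh-; so P(type O, Rh-negative) = 1/4 × 1/4 = 1/16 per child.
P(not type O, Rh-negative) = 15/16 for one child; (15/16)^2 = 225/256.

225/256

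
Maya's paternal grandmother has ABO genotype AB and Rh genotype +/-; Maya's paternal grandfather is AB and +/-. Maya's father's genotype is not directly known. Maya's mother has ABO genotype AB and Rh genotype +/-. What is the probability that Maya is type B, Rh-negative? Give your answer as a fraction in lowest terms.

Maya's father's ABO genotype from AB × AB: 1/4 AA, 1/2 AB, 1/4 BB.
Crossing each possibility with the mother AB and summing P(type B): 1/4·0 + 1/2·1/4 + 1/4·1/2 = 1/4.
Similarly for Rh via the father's Rh distribution: P(Rh-) = 1/4.
Independent loci: 1/4 × 1/4 = 1/16.

1/16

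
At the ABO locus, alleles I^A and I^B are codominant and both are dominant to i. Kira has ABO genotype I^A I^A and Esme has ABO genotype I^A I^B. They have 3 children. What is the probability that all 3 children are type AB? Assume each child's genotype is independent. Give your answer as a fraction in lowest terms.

ABO cross I^A I^A × I^A I^B → 1/2 A, 1/2 AB.
So P(type AB) = 1/2 per child.
All 3 independent: (1/2)^3 = 1/8.

1/8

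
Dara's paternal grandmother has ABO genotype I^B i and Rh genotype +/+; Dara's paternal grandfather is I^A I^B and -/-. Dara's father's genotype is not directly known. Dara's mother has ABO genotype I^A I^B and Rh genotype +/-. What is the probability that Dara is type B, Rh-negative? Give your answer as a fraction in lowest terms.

3/32

Dara's father's ABO genotype from I^B i × I^A I^B: 1/4 I^A I^B, 1/4 I^A i, 1/4 I^B I^B, 1/4 I^B i.
Crossing each possibility with the mother I^A I^B and summing P(type B): 1/4·1/4 + 1/4·1/4 + 1/4·1/2 + 1/4·1/2 = 3/8.
Similarly for Rh via the father's Rh distribution: P(Rh-) = 1/4.
Independent loci: 3/8 × 1/4 = 3/32.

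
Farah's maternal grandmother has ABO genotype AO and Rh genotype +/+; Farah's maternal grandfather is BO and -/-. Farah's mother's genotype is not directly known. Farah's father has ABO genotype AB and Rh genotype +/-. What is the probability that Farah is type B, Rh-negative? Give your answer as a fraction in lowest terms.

3/32

Farah's mother's ABO genotype from AO × BO: 1/4 AB, 1/4 AO, 1/4 BO, 1/4 OO.
Crossing each possibility with the father AB and summing P(type B): 1/4·1/4 + 1/4·1/4 + 1/4·1/2 + 1/4·1/2 = 3/8.
Similarly for Rh via the mother's Rh distribution: P(Rh-) = 1/4.
Independent loci: 3/8 × 1/4 = 3/32.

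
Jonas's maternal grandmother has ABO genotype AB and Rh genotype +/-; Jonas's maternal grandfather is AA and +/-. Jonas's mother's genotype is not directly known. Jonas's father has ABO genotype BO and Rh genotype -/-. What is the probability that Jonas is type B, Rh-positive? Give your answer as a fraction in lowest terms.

1/8

Jonas's mother's ABO genotype from AB × AA: 1/2 AA, 1/2 AB.
Crossing each possibility with the father BO and summing P(type B): 1/2·0 + 1/2·1/2 = 1/4.
Similarly for Rh via the mother's Rh distribution: P(Rh+) = 1/2.
Independent loci: 1/4 × 1/2 = 1/8.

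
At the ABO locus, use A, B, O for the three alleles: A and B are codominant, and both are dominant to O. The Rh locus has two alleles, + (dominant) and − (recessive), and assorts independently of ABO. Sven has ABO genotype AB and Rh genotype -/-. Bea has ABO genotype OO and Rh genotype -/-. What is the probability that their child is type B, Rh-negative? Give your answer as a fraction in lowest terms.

ABO cross AB × OO → offspring phenotypes: 1/2 A, 1/2 B.
Rh cross -/- × -/- → 1 Rh-.
Independent loci: P(type B, Rh-negative) = 1/2 × 1 = 1/2.

1/2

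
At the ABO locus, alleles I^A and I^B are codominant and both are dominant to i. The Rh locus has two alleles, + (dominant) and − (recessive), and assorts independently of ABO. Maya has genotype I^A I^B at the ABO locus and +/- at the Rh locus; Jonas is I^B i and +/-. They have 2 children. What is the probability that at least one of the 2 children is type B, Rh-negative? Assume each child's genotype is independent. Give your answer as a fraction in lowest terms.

ABO cross I^A I^B × I^B i → 1/4 A, 1/2 B, 1/4 AB.
Rh cross +/- × +/- → 3/4 Rh+, 1/4 Rh-; so P(type B, Rh-negative) = 1/2 × 1/4 = 1/8 per child.
P(none) = (7/8)^2 = 49/64; P(at least one) = 1 − 49/64 = 15/64.

15/64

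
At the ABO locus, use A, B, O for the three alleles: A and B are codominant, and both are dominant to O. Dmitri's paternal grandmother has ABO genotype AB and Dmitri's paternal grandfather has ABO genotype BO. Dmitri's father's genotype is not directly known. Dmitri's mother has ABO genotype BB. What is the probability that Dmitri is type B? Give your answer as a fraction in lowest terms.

Dmitri's father's ABO genotype from AB × BO: 1/4 AB, 1/4 AO, 1/4 BB, 1/4 BO.
Crossing each possibility with the mother BB and summing P(type B): 1/4·1/2 + 1/4·1/2 + 1/4·1 + 1/4·1 = 3/4.

3/4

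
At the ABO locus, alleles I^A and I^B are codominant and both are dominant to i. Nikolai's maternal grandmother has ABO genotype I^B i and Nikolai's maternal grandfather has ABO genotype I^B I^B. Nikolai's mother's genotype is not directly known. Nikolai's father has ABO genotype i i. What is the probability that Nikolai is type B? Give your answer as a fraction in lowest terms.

Nikolai's mother's ABO genotype from I^B i × I^B I^B: 1/2 I^B I^B, 1/2 I^B i.
Crossing each possibility with the father i i and summing P(type B): 1/2·1 + 1/2·1/2 = 3/4.

3/4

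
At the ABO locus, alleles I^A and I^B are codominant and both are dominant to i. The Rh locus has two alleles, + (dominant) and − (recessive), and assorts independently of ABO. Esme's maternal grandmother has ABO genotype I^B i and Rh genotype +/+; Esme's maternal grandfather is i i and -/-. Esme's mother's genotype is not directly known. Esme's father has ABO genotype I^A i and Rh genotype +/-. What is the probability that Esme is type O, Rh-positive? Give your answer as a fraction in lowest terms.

9/32

Esme's mother's ABO genotype from I^B i × i i: 1/2 I^B i, 1/2 i i.
Crossing each possibility with the father I^A i and summing P(type O): 1/2·1/4 + 1/2·1/2 = 3/8.
Similarly for Rh via the mother's Rh distribution: P(Rh+) = 3/4.
Independent loci: 3/8 × 3/4 = 9/32.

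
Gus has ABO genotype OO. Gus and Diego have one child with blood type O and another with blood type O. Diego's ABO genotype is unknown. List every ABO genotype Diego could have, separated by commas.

AO, BO, OO

For each candidate genotype of Diego, check whether crossing it with OO can produce every observed child phenotype.
  AA → possible child types {A} ✗
  AB → possible child types {A, B} ✗
  AO → possible child types {O, A} ✓
  BB → possible child types {B} ✗
  BO → possible child types {O, B} ✓
  OO → possible child types {O} ✓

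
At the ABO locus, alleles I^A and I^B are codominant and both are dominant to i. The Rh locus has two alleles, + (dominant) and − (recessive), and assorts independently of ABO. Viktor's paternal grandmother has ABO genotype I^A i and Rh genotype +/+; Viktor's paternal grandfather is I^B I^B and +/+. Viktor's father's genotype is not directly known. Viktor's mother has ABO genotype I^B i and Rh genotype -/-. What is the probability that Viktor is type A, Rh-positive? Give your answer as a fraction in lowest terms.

Viktor's father's ABO genotype from I^A i × I^B I^B: 1/2 I^A I^B, 1/2 I^B i.
Crossing each possibility with the mother I^B i and summing P(type A): 1/2·1/4 + 1/2·0 = 1/8.
Similarly for Rh via the father's Rh distribution: P(Rh+) = 1.
Independent loci: 1/8 × 1 = 1/8.

1/8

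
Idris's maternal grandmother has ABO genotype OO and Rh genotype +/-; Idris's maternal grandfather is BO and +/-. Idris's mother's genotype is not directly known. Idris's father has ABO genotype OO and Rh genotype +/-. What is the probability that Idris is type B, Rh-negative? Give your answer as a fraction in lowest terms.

1/16

Idris's mother's ABO genotype from OO × BO: 1/2 BO, 1/2 OO.
Crossing each possibility with the father OO and summing P(type B): 1/2·1/2 + 1/2·0 = 1/4.
Similarly for Rh via the mother's Rh distribution: P(Rh-) = 1/4.
Independent loci: 1/4 × 1/4 = 1/16.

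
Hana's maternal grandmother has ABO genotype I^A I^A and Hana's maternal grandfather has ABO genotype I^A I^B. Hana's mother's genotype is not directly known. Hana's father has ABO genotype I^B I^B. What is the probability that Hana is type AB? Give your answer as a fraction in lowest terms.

3/4

Hana's mother's ABO genotype from I^A I^A × I^A I^B: 1/2 I^A I^A, 1/2 I^A I^B.
Crossing each possibility with the father I^B I^B and summing P(type AB): 1/2·1 + 1/2·1/2 = 3/4.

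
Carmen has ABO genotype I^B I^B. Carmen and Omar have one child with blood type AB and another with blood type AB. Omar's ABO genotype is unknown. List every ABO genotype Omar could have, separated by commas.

I^A I^A, I^A I^B, I^A i

For each candidate genotype of Omar, check whether crossing it with I^B I^B can produce every observed child phenotype.
  I^A I^A → possible child types {AB} ✓
  I^A I^B → possible child types {B, AB} ✓
  I^A i → possible child types {B, AB} ✓
  I^B I^B → possible child types {B} ✗
  I^B i → possible child types {B} ✗
  i i → possible child types {B} ✗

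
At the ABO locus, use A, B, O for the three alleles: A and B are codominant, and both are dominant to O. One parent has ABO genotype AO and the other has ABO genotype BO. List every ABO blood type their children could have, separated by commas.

O, A, B, AB

Gametes from AO × BO give offspring ABO genotypes AB, AO, BO, OO, i.e. phenotypes O, A, B, AB.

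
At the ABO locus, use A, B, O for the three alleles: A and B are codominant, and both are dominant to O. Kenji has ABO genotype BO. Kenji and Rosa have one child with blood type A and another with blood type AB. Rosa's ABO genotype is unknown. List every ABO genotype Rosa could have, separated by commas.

For each candidate genotype of Rosa, check whether crossing it with BO can produce every observed child phenotype.
  AA → possible child types {A, AB} ✓
  AB → possible child types {A, B, AB} ✓
  AO → possible child types {O, A, B, AB} ✓
  BB → possible child types {B} ✗
  BO → possible child types {O, B} ✗
  OO → possible child types {O, B} ✗

AA, AB, AO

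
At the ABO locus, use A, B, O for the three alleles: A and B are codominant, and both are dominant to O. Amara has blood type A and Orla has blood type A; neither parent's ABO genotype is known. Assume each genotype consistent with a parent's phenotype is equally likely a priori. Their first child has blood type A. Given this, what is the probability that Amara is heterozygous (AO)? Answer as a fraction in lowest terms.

Possible genotypes: Amara ∈ {AA, AO}; Orla ∈ {AA, AO}.
Weight each parental genotype pair by prior × P(type-A child):
  AA × AA: posterior weight 4/15.
  AA × AO: posterior weight 4/15.
  AO × AA: posterior weight 4/15.
  AO × AO: posterior weight 1/5.
Sum the posterior weight over pairs where Amara is AO: 7/15.

7/15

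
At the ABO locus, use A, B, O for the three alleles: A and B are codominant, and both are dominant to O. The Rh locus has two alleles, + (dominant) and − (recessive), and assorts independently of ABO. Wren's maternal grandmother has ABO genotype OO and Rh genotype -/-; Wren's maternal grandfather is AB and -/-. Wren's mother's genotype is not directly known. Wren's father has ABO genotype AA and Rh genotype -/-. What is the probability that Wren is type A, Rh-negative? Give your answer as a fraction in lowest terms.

Wren's mother's ABO genotype from OO × AB: 1/2 AO, 1/2 BO.
Crossing each possibility with the father AA and summing P(type A): 1/2·1 + 1/2·1/2 = 3/4.
Similarly for Rh via the mother's Rh distribution: P(Rh-) = 1.
Independent loci: 3/4 × 1 = 3/4.

3/4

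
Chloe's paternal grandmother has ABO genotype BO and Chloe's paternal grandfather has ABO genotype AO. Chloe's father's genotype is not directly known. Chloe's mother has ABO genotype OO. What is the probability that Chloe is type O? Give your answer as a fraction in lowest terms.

1/2

Chloe's father's ABO genotype from BO × AO: 1/4 AB, 1/4 AO, 1/4 BO, 1/4 OO.
Crossing each possibility with the mother OO and summing P(type O): 1/4·0 + 1/4·1/2 + 1/4·1/2 + 1/4·1 = 1/2.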